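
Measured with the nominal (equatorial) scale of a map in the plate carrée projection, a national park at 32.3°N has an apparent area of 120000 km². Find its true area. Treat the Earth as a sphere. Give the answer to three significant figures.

Plate carrée maps x = Rλ, y = Rφ. The meridian scale is h = 1 and the parallel scale is k = 1/cos φ = sec φ.
Areal scale = h·k = 1 × sec φ; at 32.3°, h = 1.000, k = 1.183, so h·k = 1.183.
True area = apparent / (areal scale) = 120000 / 1.183 ≈ 101000 km².

101000 km²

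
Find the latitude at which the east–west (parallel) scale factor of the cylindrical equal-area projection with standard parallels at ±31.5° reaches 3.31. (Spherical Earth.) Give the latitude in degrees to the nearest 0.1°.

75.1°

Cylindrical equal-area (φ₀ = 31.5°): h = cos φ / cos 31.5° along meridians, k = cos 31.5° / cos φ along parallels; h·k = 1.
k = cos φ₀ / cos φ = 3.31  ⇒  cos φ = cos 31.5° / 3.31 = 0.2576.
φ = arccos(0.2576) ≈ 75.1°.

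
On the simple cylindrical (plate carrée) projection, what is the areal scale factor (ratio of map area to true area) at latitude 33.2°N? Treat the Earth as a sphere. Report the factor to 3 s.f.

1.20

For the equirectangular projection with φ₀ = 0 (plate carrée), h = 1 along meridians and k = sec φ along parallels.
Areal scale = h·k = 1 × sec φ; at 33.2°, h = 1.000, k = 1.195, so h·k = 1.195.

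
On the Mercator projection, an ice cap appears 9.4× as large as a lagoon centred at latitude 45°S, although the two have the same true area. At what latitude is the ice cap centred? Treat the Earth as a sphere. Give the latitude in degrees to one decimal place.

On Mercator, (apparent₁)/(apparent₂) = sec²φ₁ / sec²φ₂ when true areas are equal.
cos²φ₂ / cos²φ₁ = 9.4  ⇒  cos φ₁ = cos 45° / √9.4 = 0.7071/3.066 = 0.2306.
φ₁ = arccos(0.2306) ≈ 76.7°.

76.7°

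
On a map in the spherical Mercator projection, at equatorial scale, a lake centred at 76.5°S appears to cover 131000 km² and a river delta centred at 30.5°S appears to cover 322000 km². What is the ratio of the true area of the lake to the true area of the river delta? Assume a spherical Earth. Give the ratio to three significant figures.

0.0299

Mercator's areal exaggeration is sec²φ; hence true area = (apparent area) · cos²φ.
True area of lake: 131000 × cos²(76.5°) = 131000 × 0.05450 = 7139 km².
True area of river delta: 322000 × cos²(30.5°) = 322000 × 0.7424 = 239100 km².
Ratio = 7139 / 239100 ≈ 0.0299.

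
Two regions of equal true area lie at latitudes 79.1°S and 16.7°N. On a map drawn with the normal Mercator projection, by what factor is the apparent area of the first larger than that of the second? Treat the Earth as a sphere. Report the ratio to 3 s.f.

25.7

Mercator areal scale is sec²φ.
At 79.1°: sec²(79.1°) = 1/0.1891² = 27.97.
At 16.7°: sec²(16.7°) = 1/0.9578² = 1.090.
Ratio = 27.97/1.090 = cos²(16.7°)/cos²(79.1°) ≈ 25.7.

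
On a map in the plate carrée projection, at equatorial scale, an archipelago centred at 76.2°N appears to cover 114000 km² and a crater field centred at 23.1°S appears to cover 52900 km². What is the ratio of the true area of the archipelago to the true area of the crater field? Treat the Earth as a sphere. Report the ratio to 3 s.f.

0.559

On the plate carrée, areal scale = h·k = 1 × sec φ, so true area = apparent × cos φ.
True area of archipelago: 114000 × cos(76.2°) = 114000 × 0.2385 = 27190 km².
True area of crater field: 52900 × cos(23.1°) = 52900 × 0.9198 = 48660 km².
Ratio = 27190 / 48660 ≈ 0.559.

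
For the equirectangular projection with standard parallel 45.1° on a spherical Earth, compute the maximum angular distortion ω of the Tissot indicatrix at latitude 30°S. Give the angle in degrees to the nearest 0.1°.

The equidistant cylindrical projection with φ₀ = 45.1° has h = 1 (meridians true) and k = cos φ₀ / cos φ along parallels.
At 30°: h = 1.000, k = 0.8151; principal scales a = 1.000, b = 0.8151.
sin(ω/2) = (a − b)/(a + b) = 0.1849/1.815 = 0.1019, so ω = 2 arcsin(0.1019) ≈ 11.7°.

11.7°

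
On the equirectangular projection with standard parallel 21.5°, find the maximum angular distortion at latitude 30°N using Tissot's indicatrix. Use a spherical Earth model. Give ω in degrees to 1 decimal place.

With standard parallel φ₀ = 21.5°, the equirectangular projection gives x = Rλ cos φ₀, y = Rφ, so h = 1 and k = cos 21.5° / cos φ.
At 30°: h = 1.000, k = 1.074; principal scales a = 1.074, b = 1.000.
sin(ω/2) = (a − b)/(a + b) = 0.07435/2.074 = 0.03584, so ω = 2 arcsin(0.03584) ≈ 4.1°.

4.1°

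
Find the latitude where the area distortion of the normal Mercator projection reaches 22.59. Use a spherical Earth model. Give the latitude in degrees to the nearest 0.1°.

77.9°

Mercator areal scale is sec²φ.
sec²φ = 22.59  ⇒  cos²φ = 0.04427  ⇒  cos φ = 0.2104.
φ = arccos(0.2104) ≈ 77.9°.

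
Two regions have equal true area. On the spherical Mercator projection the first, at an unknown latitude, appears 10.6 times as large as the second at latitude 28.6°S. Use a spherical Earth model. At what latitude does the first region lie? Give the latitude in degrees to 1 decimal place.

74.4°

Mercator areal scale is sec²φ, so apparent-area ratio = sec²φ₁ / sec²φ₂ = cos²φ₂ / cos²φ₁.
cos²φ₂ / cos²φ₁ = 10.6  ⇒  cos φ₁ = cos 28.6° / √10.6 = 0.8780/3.256 = 0.2697.
φ₁ = arccos(0.2697) ≈ 74.4°.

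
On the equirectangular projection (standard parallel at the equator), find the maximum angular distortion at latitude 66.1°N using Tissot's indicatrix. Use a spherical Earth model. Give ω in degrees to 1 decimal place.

In the plate carrée (x = Rλ, y = Rφ), meridians are true-scale (h = 1) and parallels are stretched by k = sec φ.
At 66.1°: h = 1.000, k = 2.468; principal scales a = 2.468, b = 1.000.
sin(ω/2) = (a − b)/(a + b) = 1.468/3.468 = 0.4233, so ω = 2 arcsin(0.4233) ≈ 50.1°.

50.1°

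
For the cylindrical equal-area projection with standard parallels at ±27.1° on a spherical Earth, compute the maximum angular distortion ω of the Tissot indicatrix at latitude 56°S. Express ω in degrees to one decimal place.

51.5°

For cylindrical equal-area with standard parallel φ₀, h = cos φ / cos φ₀ and k = cos φ₀ / cos φ, so h·k = 1.
At 56°: h = 0.6282, k = 1.592; principal scales a = 1.592, b = 0.6282.
sin(ω/2) = (a − b)/(a + b) = 0.9638/2.220 = 0.4341, so ω = 2 arcsin(0.4341) ≈ 51.5°.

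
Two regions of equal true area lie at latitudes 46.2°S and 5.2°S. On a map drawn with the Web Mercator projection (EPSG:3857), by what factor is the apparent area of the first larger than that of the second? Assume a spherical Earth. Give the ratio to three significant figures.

Mercator areal scale is sec²φ.
At 46.2°: sec²(46.2°) = 1/0.6921² = 2.087.
At 5.2°: sec²(5.2°) = 1/0.9959² = 1.008.
Ratio = 2.087/1.008 = cos²(5.2°)/cos²(46.2°) ≈ 2.07.

2.07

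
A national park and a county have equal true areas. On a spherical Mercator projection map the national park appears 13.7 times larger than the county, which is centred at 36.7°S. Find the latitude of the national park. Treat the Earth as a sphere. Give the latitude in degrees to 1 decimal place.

For equal true areas on Mercator, apparent areas scale as sec²φ, so the ratio is cos²φ₂ / cos²φ₁.
cos²φ₂ / cos²φ₁ = 13.7  ⇒  cos φ₁ = cos 36.7° / √13.7 = 0.8018/3.701 = 0.2166.
φ₁ = arccos(0.2166) ≈ 77.5°.

77.5°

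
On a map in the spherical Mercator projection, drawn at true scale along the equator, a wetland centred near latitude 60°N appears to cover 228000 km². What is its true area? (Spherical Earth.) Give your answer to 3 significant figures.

For Mercator, h = k = sec φ (a conformal cylindrical projection has a single point scale, 1/cos φ).
Areal scale = k² = sec²φ = 1/cos²(60°) = 1/0.5000² = 4.000.
True area = apparent / (areal scale) = 228000 / 4.000 ≈ 57000 km².

57000 km²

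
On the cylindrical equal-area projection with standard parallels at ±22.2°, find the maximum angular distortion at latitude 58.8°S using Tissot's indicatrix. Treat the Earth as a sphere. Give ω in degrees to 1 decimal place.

63.1°

Cylindrical equal-area (φ₀ = 22.2°): h = cos φ / cos 22.2° along meridians, k = cos 22.2° / cos φ along parallels; h·k = 1.
At 58.8°: h = 0.5595, k = 1.787; principal scales a = 1.787, b = 0.5595.
sin(ω/2) = (a − b)/(a + b) = 1.228/2.347 = 0.5232, so ω = 2 arcsin(0.5232) ≈ 63.1°.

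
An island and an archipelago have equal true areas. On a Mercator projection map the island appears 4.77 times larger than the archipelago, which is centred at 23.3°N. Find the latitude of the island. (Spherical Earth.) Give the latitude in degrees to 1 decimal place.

65.1°

Mercator areal scale is sec²φ, so apparent-area ratio = sec²φ₁ / sec²φ₂ = cos²φ₂ / cos²φ₁.
cos²φ₂ / cos²φ₁ = 4.77  ⇒  cos φ₁ = cos 23.3° / √4.77 = 0.9184/2.184 = 0.4205.
φ₁ = arccos(0.4205) ≈ 65.1°.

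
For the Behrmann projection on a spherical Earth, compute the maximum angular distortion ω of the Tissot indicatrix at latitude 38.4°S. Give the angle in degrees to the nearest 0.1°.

11.4°

Behrmann is a cylindrical equal-area projection with standard parallels at ±30°. A cylindrical equal-area projection with standard parallel φ₀ has meridian scale h = cos φ / cos φ₀ and parallel scale k = cos φ₀ / cos φ (so areas are preserved, h·k = 1).
At 38.4°: h = 0.9049, k = 1.105; principal scales a = 1.105, b = 0.9049.
sin(ω/2) = (a − b)/(a + b) = 0.2001/2.010 = 0.09957, so ω = 2 arcsin(0.09957) ≈ 11.4°.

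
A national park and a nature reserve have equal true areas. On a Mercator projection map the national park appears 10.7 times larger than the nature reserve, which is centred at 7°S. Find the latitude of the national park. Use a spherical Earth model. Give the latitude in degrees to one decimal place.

Mercator areal scale is sec²φ, so apparent-area ratio = sec²φ₁ / sec²φ₂ = cos²φ₂ / cos²φ₁.
cos²φ₂ / cos²φ₁ = 10.7  ⇒  cos φ₁ = cos 7° / √10.7 = 0.9925/3.271 = 0.3034.
φ₁ = arccos(0.3034) ≈ 72.3°.

72.3°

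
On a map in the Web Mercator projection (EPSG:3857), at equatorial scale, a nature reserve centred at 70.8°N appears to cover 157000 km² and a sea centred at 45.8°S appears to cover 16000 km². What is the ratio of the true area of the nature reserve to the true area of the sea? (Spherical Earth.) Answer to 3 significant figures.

2.18

Mercator's areal exaggeration is sec²φ; hence true area = (apparent area) · cos²φ.
True area of nature reserve: 157000 × cos²(70.8°) = 157000 × 0.1082 = 16980 km².
True area of sea: 16000 × cos²(45.8°) = 16000 × 0.4860 = 7777 km².
Ratio = 16980 / 7777 ≈ 2.18.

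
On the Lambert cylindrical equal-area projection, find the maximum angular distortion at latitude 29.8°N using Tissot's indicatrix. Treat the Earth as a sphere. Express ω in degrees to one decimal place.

16.2°

The Lambert cylindrical equal-area projection is the cylindrical equal-area projection with its standard parallel at the equator (φ₀ = 0). For cylindrical equal-area with standard parallel φ₀, h = cos φ / cos φ₀ and k = cos φ₀ / cos φ, so h·k = 1.
At 29.8°: h = 0.8678, k = 1.152; principal scales a = 1.152, b = 0.8678.
sin(ω/2) = (a − b)/(a + b) = 0.2846/2.020 = 0.1409, so ω = 2 arcsin(0.1409) ≈ 16.2°.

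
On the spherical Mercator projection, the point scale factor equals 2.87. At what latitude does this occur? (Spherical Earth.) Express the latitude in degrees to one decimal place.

Mercator scale is k = sec φ = 1/cos φ.
1/cos φ = 2.87  ⇒  cos φ = 0.3484  ⇒  φ = arccos(0.3484) ≈ 69.6°.

69.6°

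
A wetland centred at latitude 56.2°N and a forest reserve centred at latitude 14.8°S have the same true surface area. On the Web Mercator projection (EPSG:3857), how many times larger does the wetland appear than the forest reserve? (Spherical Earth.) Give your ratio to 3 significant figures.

Mercator is conformal with k = sec φ, so areal scale = k² = sec²φ.
At 56.2°: sec²(56.2°) = 1/0.5563² = 3.231.
At 14.8°: sec²(14.8°) = 1/0.9668² = 1.070.
Ratio = 3.231/1.070 = cos²(14.8°)/cos²(56.2°) ≈ 3.02.

3.02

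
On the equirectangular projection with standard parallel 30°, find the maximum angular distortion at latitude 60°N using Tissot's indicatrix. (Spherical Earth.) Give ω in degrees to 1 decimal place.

In the equirectangular projection with standard parallel φ₀ = 30° (x = Rλ cos φ₀, y = Rφ), meridians are true-scale (h = 1) and the parallel scale is k = cos φ₀ / cos φ.
At 60°: h = 1.000, k = 1.732; principal scales a = 1.732, b = 1.000.
sin(ω/2) = (a − b)/(a + b) = 0.7321/2.732 = 0.2679, so ω = 2 arcsin(0.2679) ≈ 31.1°.

31.1°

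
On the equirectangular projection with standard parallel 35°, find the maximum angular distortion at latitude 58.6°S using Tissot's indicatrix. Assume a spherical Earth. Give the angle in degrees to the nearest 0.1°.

With standard parallel φ₀ = 35°, the equirectangular projection gives x = Rλ cos φ₀, y = Rφ, so h = 1 and k = cos 35° / cos φ.
At 58.6°: h = 1.000, k = 1.572; principal scales a = 1.572, b = 1.000.
sin(ω/2) = (a − b)/(a + b) = 0.5722/2.572 = 0.2225, so ω = 2 arcsin(0.2225) ≈ 25.7°.

25.7°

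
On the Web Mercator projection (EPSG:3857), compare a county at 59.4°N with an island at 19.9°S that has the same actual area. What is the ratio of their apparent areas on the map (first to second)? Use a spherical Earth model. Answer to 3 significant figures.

Mercator is conformal with k = sec φ, so areal scale = k² = sec²φ.
At 59.4°: sec²(59.4°) = 1/0.5090² = 3.859.
At 19.9°: sec²(19.9°) = 1/0.9403² = 1.131.
Ratio = 3.859/1.131 = cos²(19.9°)/cos²(59.4°) ≈ 3.41.

3.41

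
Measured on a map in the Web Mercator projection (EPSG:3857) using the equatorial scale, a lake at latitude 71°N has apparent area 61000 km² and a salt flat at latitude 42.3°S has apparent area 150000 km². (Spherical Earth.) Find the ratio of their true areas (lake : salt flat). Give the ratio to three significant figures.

Mercator's areal exaggeration is sec²φ; hence true area = (apparent area) · cos²φ.
True area of lake: 61000 × cos²(71°) = 61000 × 0.1060 = 6466 km².
True area of salt flat: 150000 × cos²(42.3°) = 150000 × 0.5471 = 82060 km².
Ratio = 6466 / 82060 ≈ 0.0788.

0.0788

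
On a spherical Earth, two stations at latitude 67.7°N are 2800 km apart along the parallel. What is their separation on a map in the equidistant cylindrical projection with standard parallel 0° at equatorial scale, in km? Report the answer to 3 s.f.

7380 km

For the equirectangular projection with φ₀ = 0 (plate carrée), h = 1 along meridians and k = sec φ along parallels.
Along the parallel, k = sec 67.7° = 1/0.3795 = 2.635.
Map distance = 2800 × 2.635 ≈ 7380 km.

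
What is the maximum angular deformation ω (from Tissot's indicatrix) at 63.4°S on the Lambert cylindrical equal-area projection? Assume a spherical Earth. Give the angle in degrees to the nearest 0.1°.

83.5°

The Lambert cylindrical equal-area projection is the cylindrical equal-area projection with its standard parallel at the equator (φ₀ = 0). For cylindrical equal-area with standard parallel φ₀, h = cos φ / cos φ₀ and k = cos φ₀ / cos φ, so h·k = 1.
At 63.4°: h = 0.4478, k = 2.233; principal scales a = 2.233, b = 0.4478.
sin(ω/2) = (a − b)/(a + b) = 1.786/2.681 = 0.6660, so ω = 2 arcsin(0.6660) ≈ 83.5°.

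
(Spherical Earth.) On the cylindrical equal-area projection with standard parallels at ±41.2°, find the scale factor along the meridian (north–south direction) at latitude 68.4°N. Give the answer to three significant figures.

0.489

Cylindrical equal-area (φ₀ = 41.2°): h = cos φ / cos 41.2° along meridians, k = cos 41.2° / cos φ along parallels; h·k = 1.
h = cos 68.4° / cos 41.2° = 0.3681/0.7524 = 0.4893.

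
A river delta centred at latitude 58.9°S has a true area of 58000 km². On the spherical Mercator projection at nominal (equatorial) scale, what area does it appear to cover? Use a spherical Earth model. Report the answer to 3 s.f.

For Mercator, h = k = sec φ (a conformal cylindrical projection has a single point scale, 1/cos φ).
Areal scale = k² = sec²φ = 1/cos²(58.9°) = 1/0.5165² = 3.748.
Apparent area = 58000 × 3.748 ≈ 217000 km².

217000 km²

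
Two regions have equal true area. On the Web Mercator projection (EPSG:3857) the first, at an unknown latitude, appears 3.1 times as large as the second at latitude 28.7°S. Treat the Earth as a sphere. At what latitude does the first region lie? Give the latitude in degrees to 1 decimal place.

60.1°

Mercator areal scale is sec²φ, so apparent-area ratio = sec²φ₁ / sec²φ₂ = cos²φ₂ / cos²φ₁.
cos²φ₂ / cos²φ₁ = 3.1  ⇒  cos φ₁ = cos 28.7° / √3.1 = 0.8771/1.761 = 0.4982.
φ₁ = arccos(0.4982) ≈ 60.1°.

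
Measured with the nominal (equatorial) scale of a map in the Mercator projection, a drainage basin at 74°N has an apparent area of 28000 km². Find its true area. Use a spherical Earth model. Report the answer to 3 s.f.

2130 km²

Mercator is conformal, so the point scale is isotropic: h = k = sec φ = 1/cos φ.
Areal scale = k² = sec²φ = 1/cos²(74°) = 1/0.2756² = 13.16.
True area = apparent / (areal scale) = 28000 / 13.16 ≈ 2130 km².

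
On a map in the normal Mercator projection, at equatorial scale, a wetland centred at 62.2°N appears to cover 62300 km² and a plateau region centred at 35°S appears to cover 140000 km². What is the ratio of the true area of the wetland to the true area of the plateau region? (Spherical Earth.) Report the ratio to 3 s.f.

Mercator's areal exaggeration is sec²φ; hence true area = (apparent area) · cos²φ.
True area of wetland: 62300 × cos²(62.2°) = 62300 × 0.2175 = 13550 km².
True area of plateau region: 140000 × cos²(35°) = 140000 × 0.6710 = 93940 km².
Ratio = 13550 / 93940 ≈ 0.144.

0.144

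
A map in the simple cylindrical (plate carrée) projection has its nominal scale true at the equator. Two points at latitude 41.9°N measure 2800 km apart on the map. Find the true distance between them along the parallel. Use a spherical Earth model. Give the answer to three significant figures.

For the equirectangular projection with φ₀ = 0 (plate carrée), h = 1 along meridians and k = sec φ along parallels.
Along the parallel at 41.9°, map distances are exaggerated by k = sec 41.9° = 1.344.
True distance = 2800 / 1.344 = 2800 × cos 41.9° ≈ 2080 km.

2080 km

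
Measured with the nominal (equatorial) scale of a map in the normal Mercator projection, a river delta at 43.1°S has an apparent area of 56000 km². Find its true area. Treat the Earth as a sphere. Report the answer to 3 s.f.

29900 km²

Mercator is conformal, so the point scale is isotropic: h = k = sec φ = 1/cos φ.
Areal scale = k² = sec²φ = 1/cos²(43.1°) = 1/0.7302² = 1.876.
True area = apparent / (areal scale) = 56000 / 1.876 ≈ 29900 km².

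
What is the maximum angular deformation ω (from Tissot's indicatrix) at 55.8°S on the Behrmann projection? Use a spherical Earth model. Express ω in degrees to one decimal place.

48.1°

The Behrmann projection is cylindrical equal-area with φ₀ = 30°. A cylindrical equal-area projection with standard parallel φ₀ has meridian scale h = cos φ / cos φ₀ and parallel scale k = cos φ₀ / cos φ (so areas are preserved, h·k = 1).
At 55.8°: h = 0.6490, k = 1.541; principal scales a = 1.541, b = 0.6490.
sin(ω/2) = (a − b)/(a + b) = 0.8917/2.190 = 0.4072, so ω = 2 arcsin(0.4072) ≈ 48.1°.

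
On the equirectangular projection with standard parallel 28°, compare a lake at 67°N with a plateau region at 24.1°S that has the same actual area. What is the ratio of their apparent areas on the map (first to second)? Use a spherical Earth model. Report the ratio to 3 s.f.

In the equirectangular projection with standard parallel φ₀ = 28° (x = Rλ cos φ₀, y = Rφ), meridians are true-scale (h = 1) and the parallel scale is k = cos φ₀ / cos φ.
Areal scale at 67°: h·k = 1.000 × 2.260 = 2.260.
Areal scale at 24.1°: h·k = 1.000 × 0.9673 = 0.9673.
Ratio = 2.260/0.9673 ≈ 2.34.

2.34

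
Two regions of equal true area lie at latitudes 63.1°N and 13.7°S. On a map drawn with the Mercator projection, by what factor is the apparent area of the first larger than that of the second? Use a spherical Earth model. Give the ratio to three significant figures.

Mercator is conformal with k = sec φ, so areal scale = k² = sec²φ.
At 63.1°: sec²(63.1°) = 1/0.4524² = 4.885.
At 13.7°: sec²(13.7°) = 1/0.9715² = 1.059.
Ratio = 4.885/1.059 = cos²(13.7°)/cos²(63.1°) ≈ 4.61.

4.61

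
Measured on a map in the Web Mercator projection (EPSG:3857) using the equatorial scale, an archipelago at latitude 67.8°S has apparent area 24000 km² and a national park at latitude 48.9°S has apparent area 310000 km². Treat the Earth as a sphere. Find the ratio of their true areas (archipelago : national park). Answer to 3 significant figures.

Since Mercator area scale is 1/cos²φ, the true area equals the apparent area multiplied by cos²φ.
True area of archipelago: 24000 × cos²(67.8°) = 24000 × 0.1428 = 3426 km².
True area of national park: 310000 × cos²(48.9°) = 310000 × 0.4321 = 134000 km².
Ratio = 3426 / 134000 ≈ 0.0256.

0.0256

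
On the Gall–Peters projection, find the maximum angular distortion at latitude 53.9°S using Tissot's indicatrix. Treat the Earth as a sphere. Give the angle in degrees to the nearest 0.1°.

20.8°

Gall–Peters is a cylindrical equal-area projection with standard parallels at ±45°. For cylindrical equal-area with standard parallel φ₀, h = cos φ / cos φ₀ and k = cos φ₀ / cos φ, so h·k = 1.
At 53.9°: h = 0.8332, k = 1.200; principal scales a = 1.200, b = 0.8332.
sin(ω/2) = (a − b)/(a + b) = 0.3669/2.033 = 0.1804, so ω = 2 arcsin(0.1804) ≈ 20.8°.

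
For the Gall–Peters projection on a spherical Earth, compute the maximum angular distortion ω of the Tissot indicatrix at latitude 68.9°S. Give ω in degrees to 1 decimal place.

72.1°

Gall–Peters is a cylindrical equal-area projection with standard parallels at ±45°. Cylindrical equal-area (φ₀ = 45°): h = cos φ / cos 45° along meridians, k = cos 45° / cos φ along parallels; h·k = 1.
At 68.9°: h = 0.5091, k = 1.964; principal scales a = 1.964, b = 0.5091.
sin(ω/2) = (a − b)/(a + b) = 1.455/2.473 = 0.5883, so ω = 2 arcsin(0.5883) ≈ 72.1°.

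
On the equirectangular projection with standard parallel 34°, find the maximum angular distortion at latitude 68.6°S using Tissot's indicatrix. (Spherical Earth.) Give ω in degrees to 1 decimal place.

In the equirectangular projection with standard parallel φ₀ = 34° (x = Rλ cos φ₀, y = Rφ), meridians are true-scale (h = 1) and the parallel scale is k = cos φ₀ / cos φ.
At 68.6°: h = 1.000, k = 2.272; principal scales a = 2.272, b = 1.000.
sin(ω/2) = (a − b)/(a + b) = 1.272/3.272 = 0.3888, so ω = 2 arcsin(0.3888) ≈ 45.8°.

45.8°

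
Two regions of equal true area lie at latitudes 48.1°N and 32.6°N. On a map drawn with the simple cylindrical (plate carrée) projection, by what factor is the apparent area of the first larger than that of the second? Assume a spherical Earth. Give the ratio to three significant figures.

1.26

For the equirectangular projection with φ₀ = 0 (plate carrée), h = 1 along meridians and k = sec φ along parallels.
Areal scale at 48.1°: h·k = 1.000 × 1.497 = 1.497.
Areal scale at 32.6°: h·k = 1.000 × 1.187 = 1.187.
Ratio = 1.497/1.187 ≈ 1.26.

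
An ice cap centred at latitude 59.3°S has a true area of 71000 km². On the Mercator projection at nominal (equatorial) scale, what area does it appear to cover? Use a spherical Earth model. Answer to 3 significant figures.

The Mercator projection is conformal; its linear scale factor is the same in every direction and equals sec φ = 1/cos φ.
Areal scale = k² = sec²φ = 1/cos²(59.3°) = 1/0.5105² = 3.837.
Apparent area = 71000 × 3.837 ≈ 272000 km².

272000 km²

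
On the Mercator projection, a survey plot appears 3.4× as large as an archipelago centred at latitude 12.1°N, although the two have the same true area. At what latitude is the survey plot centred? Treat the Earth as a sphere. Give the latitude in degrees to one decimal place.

58.0°

Mercator areal scale is sec²φ, so apparent-area ratio = sec²φ₁ / sec²φ₂ = cos²φ₂ / cos²φ₁.
cos²φ₂ / cos²φ₁ = 3.4  ⇒  cos φ₁ = cos 12.1° / √3.4 = 0.9778/1.844 = 0.5303.
φ₁ = arccos(0.5303) ≈ 58.0°.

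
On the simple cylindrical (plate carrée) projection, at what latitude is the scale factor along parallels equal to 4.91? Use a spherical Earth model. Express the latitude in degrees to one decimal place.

Plate carrée: h = 1, k = sec φ along parallels.
sec φ = 4.91  ⇒  cos φ = 0.2037  ⇒  φ ≈ 78.2°.

78.2°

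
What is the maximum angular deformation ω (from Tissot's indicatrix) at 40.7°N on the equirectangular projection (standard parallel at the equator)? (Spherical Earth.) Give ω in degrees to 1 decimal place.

In the plate carrée (x = Rλ, y = Rφ), meridians are true-scale (h = 1) and parallels are stretched by k = sec φ.
At 40.7°: h = 1.000, k = 1.319; principal scales a = 1.319, b = 1.000.
sin(ω/2) = (a − b)/(a + b) = 0.3190/2.319 = 0.1376, so ω = 2 arcsin(0.1376) ≈ 15.8°.

15.8°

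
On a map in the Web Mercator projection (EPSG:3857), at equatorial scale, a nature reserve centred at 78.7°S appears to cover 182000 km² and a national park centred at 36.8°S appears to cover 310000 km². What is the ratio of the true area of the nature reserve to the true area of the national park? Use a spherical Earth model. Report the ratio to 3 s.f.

Since Mercator area scale is 1/cos²φ, the true area equals the apparent area multiplied by cos²φ.
True area of nature reserve: 182000 × cos²(78.7°) = 182000 × 0.03839 = 6988 km².
True area of national park: 310000 × cos²(36.8°) = 310000 × 0.6412 = 198800 km².
Ratio = 6988 / 198800 ≈ 0.0352.

0.0352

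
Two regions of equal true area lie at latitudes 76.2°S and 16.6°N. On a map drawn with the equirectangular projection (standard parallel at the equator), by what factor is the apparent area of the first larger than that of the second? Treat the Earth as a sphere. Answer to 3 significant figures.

Plate carrée maps x = Rλ, y = Rφ. The meridian scale is h = 1 and the parallel scale is k = 1/cos φ = sec φ.
Areal scale at 76.2°: h·k = 1.000 × 4.192 = 4.192.
Areal scale at 16.6°: h·k = 1.000 × 1.043 = 1.043.
Ratio = 4.192/1.043 ≈ 4.02.

4.02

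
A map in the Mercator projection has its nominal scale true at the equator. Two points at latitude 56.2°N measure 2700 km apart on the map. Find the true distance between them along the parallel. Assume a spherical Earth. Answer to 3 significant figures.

1500 km

The Mercator projection is conformal; its linear scale factor is the same in every direction and equals sec φ = 1/cos φ.
Along the parallel at 56.2°, map distances are exaggerated by k = sec 56.2° = 1.798.
True distance = 2700 / 1.798 = 2700 × cos 56.2° ≈ 1500 km.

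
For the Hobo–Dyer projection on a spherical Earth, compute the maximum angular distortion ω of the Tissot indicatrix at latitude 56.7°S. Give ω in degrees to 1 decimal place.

Hobo–Dyer is a cylindrical equal-area projection with standard parallels at ±37.5°. A cylindrical equal-area projection with standard parallel φ₀ has meridian scale h = cos φ / cos φ₀ and parallel scale k = cos φ₀ / cos φ (so areas are preserved, h·k = 1).
At 56.7°: h = 0.6920, k = 1.445; principal scales a = 1.445, b = 0.6920.
sin(ω/2) = (a − b)/(a + b) = 0.7530/2.137 = 0.3524, so ω = 2 arcsin(0.3524) ≈ 41.3°.

41.3°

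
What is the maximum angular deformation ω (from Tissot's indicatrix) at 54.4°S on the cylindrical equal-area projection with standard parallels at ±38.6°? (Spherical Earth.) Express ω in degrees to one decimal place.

33.3°

For cylindrical equal-area with standard parallel φ₀, h = cos φ / cos φ₀ and k = cos φ₀ / cos φ, so h·k = 1.
At 54.4°: h = 0.7449, k = 1.343; principal scales a = 1.343, b = 0.7449.
sin(ω/2) = (a − b)/(a + b) = 0.5977/2.087 = 0.2863, so ω = 2 arcsin(0.2863) ≈ 33.3°.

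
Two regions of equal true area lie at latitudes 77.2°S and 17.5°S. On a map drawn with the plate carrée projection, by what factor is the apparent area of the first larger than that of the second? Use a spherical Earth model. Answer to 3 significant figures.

For the equirectangular projection with φ₀ = 0 (plate carrée), h = 1 along meridians and k = sec φ along parallels.
Areal scale at 77.2°: h·k = 1.000 × 4.514 = 4.514.
Areal scale at 17.5°: h·k = 1.000 × 1.049 = 1.049.
Ratio = 4.514/1.049 ≈ 4.30.

4.30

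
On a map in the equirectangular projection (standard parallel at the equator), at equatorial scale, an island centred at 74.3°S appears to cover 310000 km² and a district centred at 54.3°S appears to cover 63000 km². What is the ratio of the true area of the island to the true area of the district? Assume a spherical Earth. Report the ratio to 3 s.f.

2.28

On the plate carrée, areal scale = h·k = 1 × sec φ, so true area = apparent × cos φ.
True area of island: 310000 × cos(74.3°) = 310000 × 0.2706 = 83890 km².
True area of district: 63000 × cos(54.3°) = 63000 × 0.5835 = 36760 km².
Ratio = 83890 / 36760 ≈ 2.28.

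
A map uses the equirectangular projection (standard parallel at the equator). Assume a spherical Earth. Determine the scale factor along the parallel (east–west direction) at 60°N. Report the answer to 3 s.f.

2.00

In the plate carrée (x = Rλ, y = Rφ), meridians are true-scale (h = 1) and parallels are stretched by k = sec φ.
k = 1/cos 60° = 1/0.5000 = 2.000.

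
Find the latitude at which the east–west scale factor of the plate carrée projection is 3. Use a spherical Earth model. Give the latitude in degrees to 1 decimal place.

70.5°

Plate carrée: h = 1, k = sec φ along parallels.
sec φ = 3  ⇒  cos φ = 0.3333  ⇒  φ ≈ 70.5°.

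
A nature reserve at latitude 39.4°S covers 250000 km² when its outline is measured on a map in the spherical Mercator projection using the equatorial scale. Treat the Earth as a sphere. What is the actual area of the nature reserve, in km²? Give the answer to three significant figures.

149000 km²

The Mercator projection is conformal; its linear scale factor is the same in every direction and equals sec φ = 1/cos φ.
Areal scale = k² = sec²φ = 1/cos²(39.4°) = 1/0.7727² = 1.675.
True area = apparent / (areal scale) = 250000 / 1.675 ≈ 149000 km².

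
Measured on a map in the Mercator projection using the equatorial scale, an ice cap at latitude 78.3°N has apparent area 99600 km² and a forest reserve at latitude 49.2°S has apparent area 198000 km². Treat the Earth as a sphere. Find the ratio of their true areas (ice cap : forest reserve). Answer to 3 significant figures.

0.0484

Mercator's areal exaggeration is sec²φ; hence true area = (apparent area) · cos²φ.
True area of ice cap: 99600 × cos²(78.3°) = 99600 × 0.04112 = 4096 km².
True area of forest reserve: 198000 × cos²(49.2°) = 198000 × 0.4270 = 84540 km².
Ratio = 4096 / 84540 ≈ 0.0484.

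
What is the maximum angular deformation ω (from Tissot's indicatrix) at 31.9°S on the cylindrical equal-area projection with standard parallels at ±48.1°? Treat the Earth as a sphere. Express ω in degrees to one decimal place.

A cylindrical equal-area projection with standard parallel φ₀ has meridian scale h = cos φ / cos φ₀ and parallel scale k = cos φ₀ / cos φ (so areas are preserved, h·k = 1).
At 31.9°: h = 1.271, k = 0.7866; principal scales a = 1.271, b = 0.7866.
sin(ω/2) = (a − b)/(a + b) = 0.4846/2.058 = 0.2355, so ω = 2 arcsin(0.2355) ≈ 27.2°.

27.2°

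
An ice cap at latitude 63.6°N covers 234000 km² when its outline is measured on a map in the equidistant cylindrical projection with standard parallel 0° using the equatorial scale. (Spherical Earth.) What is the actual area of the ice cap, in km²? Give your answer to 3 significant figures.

In the plate carrée (x = Rλ, y = Rφ), meridians are true-scale (h = 1) and parallels are stretched by k = sec φ.
Areal scale = h·k = 1 × sec φ; at 63.6°, h = 1.000, k = 2.249, so h·k = 2.249.
True area = apparent / (areal scale) = 234000 / 2.249 ≈ 104000 km².

104000 km²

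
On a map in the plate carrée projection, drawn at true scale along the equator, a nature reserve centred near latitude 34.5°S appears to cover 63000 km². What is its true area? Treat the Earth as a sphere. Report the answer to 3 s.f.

51900 km²

Plate carrée maps x = Rλ, y = Rφ. The meridian scale is h = 1 and the parallel scale is k = 1/cos φ = sec φ.
Areal scale = h·k = 1 × sec φ; at 34.5°, h = 1.000, k = 1.213, so h·k = 1.213.
True area = apparent / (areal scale) = 63000 / 1.213 ≈ 51900 km².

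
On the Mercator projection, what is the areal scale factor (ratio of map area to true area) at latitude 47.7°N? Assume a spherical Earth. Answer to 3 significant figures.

The Mercator projection is conformal; its linear scale factor is the same in every direction and equals sec φ = 1/cos φ.
Areal scale = k² = sec²φ = 1/cos²(47.7°) = 1/0.6730² = 2.208.

2.21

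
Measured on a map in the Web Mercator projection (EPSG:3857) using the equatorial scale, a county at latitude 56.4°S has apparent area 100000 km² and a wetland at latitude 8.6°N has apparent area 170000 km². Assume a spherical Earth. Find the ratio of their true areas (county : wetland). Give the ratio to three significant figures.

0.184

Mercator's areal exaggeration is sec²φ; hence true area = (apparent area) · cos²φ.
True area of county: 100000 × cos²(56.4°) = 100000 × 0.3062 = 30620 km².
True area of wetland: 170000 × cos²(8.6°) = 170000 × 0.9776 = 166200 km².
Ratio = 30620 / 166200 ≈ 0.184.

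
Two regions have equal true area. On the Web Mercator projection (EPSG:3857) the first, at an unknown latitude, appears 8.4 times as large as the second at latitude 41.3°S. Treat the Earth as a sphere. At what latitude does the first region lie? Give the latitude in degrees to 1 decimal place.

75.0°

For equal true areas on Mercator, apparent areas scale as sec²φ, so the ratio is cos²φ₂ / cos²φ₁.
cos²φ₂ / cos²φ₁ = 8.4  ⇒  cos φ₁ = cos 41.3° / √8.4 = 0.7513/2.898 = 0.2592.
φ₁ = arccos(0.2592) ≈ 75.0°.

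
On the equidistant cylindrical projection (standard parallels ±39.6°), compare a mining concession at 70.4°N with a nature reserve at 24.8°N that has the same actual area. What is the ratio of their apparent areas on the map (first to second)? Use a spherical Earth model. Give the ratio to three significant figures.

2.71

In the equirectangular projection with standard parallel φ₀ = 39.6° (x = Rλ cos φ₀, y = Rφ), meridians are true-scale (h = 1) and the parallel scale is k = cos φ₀ / cos φ.
Areal scale at 70.4°: h·k = 1.000 × 2.297 = 2.297.
Areal scale at 24.8°: h·k = 1.000 × 0.8488 = 0.8488.
Ratio = 2.297/0.8488 ≈ 2.71.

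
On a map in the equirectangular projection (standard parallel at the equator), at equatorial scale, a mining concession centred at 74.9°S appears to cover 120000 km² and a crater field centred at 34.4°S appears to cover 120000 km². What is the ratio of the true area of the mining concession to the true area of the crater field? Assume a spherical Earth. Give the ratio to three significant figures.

Plate carrée has h = 1 and k = sec φ, giving areal scale sec φ; true area = (apparent area) · cos φ.
True area of mining concession: 120000 × cos(74.9°) = 120000 × 0.2605 = 31260 km².
True area of crater field: 120000 × cos(34.4°) = 120000 × 0.8251 = 99010 km².
Ratio = 31260 / 99010 ≈ 0.316.

0.316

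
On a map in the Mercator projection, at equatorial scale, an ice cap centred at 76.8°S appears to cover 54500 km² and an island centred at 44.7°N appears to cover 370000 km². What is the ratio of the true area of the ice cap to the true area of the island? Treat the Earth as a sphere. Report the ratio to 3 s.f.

Since Mercator area scale is 1/cos²φ, the true area equals the apparent area multiplied by cos²φ.
True area of ice cap: 54500 × cos²(76.8°) = 54500 × 0.05214 = 2842 km².
True area of island: 370000 × cos²(44.7°) = 370000 × 0.5052 = 186900 km².
Ratio = 2842 / 186900 ≈ 0.0152.

0.0152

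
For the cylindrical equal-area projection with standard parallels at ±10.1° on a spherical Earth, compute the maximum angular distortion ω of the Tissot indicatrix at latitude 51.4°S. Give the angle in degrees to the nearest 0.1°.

50.6°

For cylindrical equal-area with standard parallel φ₀, h = cos φ / cos φ₀ and k = cos φ₀ / cos φ, so h·k = 1.
At 51.4°: h = 0.6337, k = 1.578; principal scales a = 1.578, b = 0.6337.
sin(ω/2) = (a − b)/(a + b) = 0.9443/2.212 = 0.4270, so ω = 2 arcsin(0.4270) ≈ 50.6°.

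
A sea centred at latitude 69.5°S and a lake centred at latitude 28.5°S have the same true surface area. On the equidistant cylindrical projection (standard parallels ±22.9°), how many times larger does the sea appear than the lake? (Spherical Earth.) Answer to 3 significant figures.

In the equirectangular projection with standard parallel φ₀ = 22.9° (x = Rλ cos φ₀, y = Rφ), meridians are true-scale (h = 1) and the parallel scale is k = cos φ₀ / cos φ.
Areal scale at 69.5°: h·k = 1.000 × 2.630 = 2.630.
Areal scale at 28.5°: h·k = 1.000 × 1.048 = 1.048.
Ratio = 2.630/1.048 ≈ 2.51.

2.51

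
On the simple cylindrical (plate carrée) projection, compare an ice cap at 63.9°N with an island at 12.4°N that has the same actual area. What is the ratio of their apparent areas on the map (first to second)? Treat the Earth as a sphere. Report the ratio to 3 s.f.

Plate carrée maps x = Rλ, y = Rφ. The meridian scale is h = 1 and the parallel scale is k = 1/cos φ = sec φ.
Areal scale at 63.9°: h·k = 1.000 × 2.273 = 2.273.
Areal scale at 12.4°: h·k = 1.000 × 1.024 = 1.024.
Ratio = 2.273/1.024 ≈ 2.22.

2.22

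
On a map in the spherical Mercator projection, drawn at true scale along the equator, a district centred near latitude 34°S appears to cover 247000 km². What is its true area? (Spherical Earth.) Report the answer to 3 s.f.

170000 km²

The Mercator projection is conformal; its linear scale factor is the same in every direction and equals sec φ = 1/cos φ.
Areal scale = k² = sec²φ = 1/cos²(34°) = 1/0.8290² = 1.455.
True area = apparent / (areal scale) = 247000 / 1.455 ≈ 170000 km².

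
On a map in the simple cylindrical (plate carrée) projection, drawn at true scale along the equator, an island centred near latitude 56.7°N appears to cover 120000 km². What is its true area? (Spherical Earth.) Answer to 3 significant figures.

For the equirectangular projection with φ₀ = 0 (plate carrée), h = 1 along meridians and k = sec φ along parallels.
Areal scale = h·k = 1 × sec φ; at 56.7°, h = 1.000, k = 1.821, so h·k = 1.821.
True area = apparent / (areal scale) = 120000 / 1.821 ≈ 65900 km².

65900 km²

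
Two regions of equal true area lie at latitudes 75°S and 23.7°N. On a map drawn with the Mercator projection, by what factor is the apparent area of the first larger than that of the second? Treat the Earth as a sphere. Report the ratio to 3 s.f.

On Mercator, area is exaggerated by sec²φ = 1/cos²φ.
At 75°: sec²(75°) = 1/0.2588² = 14.93.
At 23.7°: sec²(23.7°) = 1/0.9157² = 1.193.
Ratio = 14.93/1.193 = cos²(23.7°)/cos²(75°) ≈ 12.5.

12.5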